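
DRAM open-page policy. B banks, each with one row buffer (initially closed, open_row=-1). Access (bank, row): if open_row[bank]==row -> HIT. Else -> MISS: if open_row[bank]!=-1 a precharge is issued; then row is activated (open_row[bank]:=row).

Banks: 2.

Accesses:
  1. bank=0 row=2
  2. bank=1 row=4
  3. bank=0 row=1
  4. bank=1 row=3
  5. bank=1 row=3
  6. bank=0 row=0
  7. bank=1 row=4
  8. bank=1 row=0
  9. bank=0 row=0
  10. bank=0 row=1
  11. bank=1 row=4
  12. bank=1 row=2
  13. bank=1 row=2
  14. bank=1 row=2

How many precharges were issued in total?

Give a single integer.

Acc 1: bank0 row2 -> MISS (open row2); precharges=0
Acc 2: bank1 row4 -> MISS (open row4); precharges=0
Acc 3: bank0 row1 -> MISS (open row1); precharges=1
Acc 4: bank1 row3 -> MISS (open row3); precharges=2
Acc 5: bank1 row3 -> HIT
Acc 6: bank0 row0 -> MISS (open row0); precharges=3
Acc 7: bank1 row4 -> MISS (open row4); precharges=4
Acc 8: bank1 row0 -> MISS (open row0); precharges=5
Acc 9: bank0 row0 -> HIT
Acc 10: bank0 row1 -> MISS (open row1); precharges=6
Acc 11: bank1 row4 -> MISS (open row4); precharges=7
Acc 12: bank1 row2 -> MISS (open row2); precharges=8
Acc 13: bank1 row2 -> HIT
Acc 14: bank1 row2 -> HIT

Answer: 8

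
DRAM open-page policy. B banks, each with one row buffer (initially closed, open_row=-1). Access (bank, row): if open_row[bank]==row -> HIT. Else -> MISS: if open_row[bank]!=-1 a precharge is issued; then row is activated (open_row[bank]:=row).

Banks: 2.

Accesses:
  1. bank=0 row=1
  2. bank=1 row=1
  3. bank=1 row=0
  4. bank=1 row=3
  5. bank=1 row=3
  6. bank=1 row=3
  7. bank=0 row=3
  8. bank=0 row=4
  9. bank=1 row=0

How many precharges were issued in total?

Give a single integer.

Answer: 5

Derivation:
Acc 1: bank0 row1 -> MISS (open row1); precharges=0
Acc 2: bank1 row1 -> MISS (open row1); precharges=0
Acc 3: bank1 row0 -> MISS (open row0); precharges=1
Acc 4: bank1 row3 -> MISS (open row3); precharges=2
Acc 5: bank1 row3 -> HIT
Acc 6: bank1 row3 -> HIT
Acc 7: bank0 row3 -> MISS (open row3); precharges=3
Acc 8: bank0 row4 -> MISS (open row4); precharges=4
Acc 9: bank1 row0 -> MISS (open row0); precharges=5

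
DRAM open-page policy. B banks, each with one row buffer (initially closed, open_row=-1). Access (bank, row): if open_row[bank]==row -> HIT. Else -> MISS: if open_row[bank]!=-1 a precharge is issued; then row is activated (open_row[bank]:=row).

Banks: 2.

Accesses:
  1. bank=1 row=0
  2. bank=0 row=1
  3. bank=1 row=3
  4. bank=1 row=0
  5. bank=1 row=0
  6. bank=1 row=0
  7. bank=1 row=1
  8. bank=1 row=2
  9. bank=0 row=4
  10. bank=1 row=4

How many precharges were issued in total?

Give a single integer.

Answer: 6

Derivation:
Acc 1: bank1 row0 -> MISS (open row0); precharges=0
Acc 2: bank0 row1 -> MISS (open row1); precharges=0
Acc 3: bank1 row3 -> MISS (open row3); precharges=1
Acc 4: bank1 row0 -> MISS (open row0); precharges=2
Acc 5: bank1 row0 -> HIT
Acc 6: bank1 row0 -> HIT
Acc 7: bank1 row1 -> MISS (open row1); precharges=3
Acc 8: bank1 row2 -> MISS (open row2); precharges=4
Acc 9: bank0 row4 -> MISS (open row4); precharges=5
Acc 10: bank1 row4 -> MISS (open row4); precharges=6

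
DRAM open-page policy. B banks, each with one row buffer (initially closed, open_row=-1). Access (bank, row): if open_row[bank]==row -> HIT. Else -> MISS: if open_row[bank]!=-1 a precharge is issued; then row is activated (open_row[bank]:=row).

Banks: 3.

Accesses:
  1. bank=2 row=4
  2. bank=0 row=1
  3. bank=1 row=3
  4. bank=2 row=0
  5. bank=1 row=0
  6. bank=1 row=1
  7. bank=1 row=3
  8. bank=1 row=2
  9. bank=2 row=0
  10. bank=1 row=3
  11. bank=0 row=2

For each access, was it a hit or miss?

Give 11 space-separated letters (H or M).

Answer: M M M M M M M M H M M

Derivation:
Acc 1: bank2 row4 -> MISS (open row4); precharges=0
Acc 2: bank0 row1 -> MISS (open row1); precharges=0
Acc 3: bank1 row3 -> MISS (open row3); precharges=0
Acc 4: bank2 row0 -> MISS (open row0); precharges=1
Acc 5: bank1 row0 -> MISS (open row0); precharges=2
Acc 6: bank1 row1 -> MISS (open row1); precharges=3
Acc 7: bank1 row3 -> MISS (open row3); precharges=4
Acc 8: bank1 row2 -> MISS (open row2); precharges=5
Acc 9: bank2 row0 -> HIT
Acc 10: bank1 row3 -> MISS (open row3); precharges=6
Acc 11: bank0 row2 -> MISS (open row2); precharges=7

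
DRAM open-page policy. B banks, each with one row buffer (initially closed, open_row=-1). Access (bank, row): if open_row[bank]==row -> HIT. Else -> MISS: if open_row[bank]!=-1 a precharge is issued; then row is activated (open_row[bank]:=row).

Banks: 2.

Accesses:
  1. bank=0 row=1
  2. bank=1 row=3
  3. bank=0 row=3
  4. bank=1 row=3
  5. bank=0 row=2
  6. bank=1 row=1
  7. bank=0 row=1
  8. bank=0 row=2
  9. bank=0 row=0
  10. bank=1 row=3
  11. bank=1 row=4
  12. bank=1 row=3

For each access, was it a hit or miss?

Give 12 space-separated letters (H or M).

Acc 1: bank0 row1 -> MISS (open row1); precharges=0
Acc 2: bank1 row3 -> MISS (open row3); precharges=0
Acc 3: bank0 row3 -> MISS (open row3); precharges=1
Acc 4: bank1 row3 -> HIT
Acc 5: bank0 row2 -> MISS (open row2); precharges=2
Acc 6: bank1 row1 -> MISS (open row1); precharges=3
Acc 7: bank0 row1 -> MISS (open row1); precharges=4
Acc 8: bank0 row2 -> MISS (open row2); precharges=5
Acc 9: bank0 row0 -> MISS (open row0); precharges=6
Acc 10: bank1 row3 -> MISS (open row3); precharges=7
Acc 11: bank1 row4 -> MISS (open row4); precharges=8
Acc 12: bank1 row3 -> MISS (open row3); precharges=9

Answer: M M M H M M M M M M M M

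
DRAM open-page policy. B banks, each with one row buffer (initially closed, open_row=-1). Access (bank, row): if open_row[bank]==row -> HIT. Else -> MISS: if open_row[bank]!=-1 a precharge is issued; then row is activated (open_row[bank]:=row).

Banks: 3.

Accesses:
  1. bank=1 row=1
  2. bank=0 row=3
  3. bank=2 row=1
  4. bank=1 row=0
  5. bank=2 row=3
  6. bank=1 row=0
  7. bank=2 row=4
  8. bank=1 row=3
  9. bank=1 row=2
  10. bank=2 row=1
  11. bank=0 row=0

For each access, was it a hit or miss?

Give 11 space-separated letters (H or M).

Acc 1: bank1 row1 -> MISS (open row1); precharges=0
Acc 2: bank0 row3 -> MISS (open row3); precharges=0
Acc 3: bank2 row1 -> MISS (open row1); precharges=0
Acc 4: bank1 row0 -> MISS (open row0); precharges=1
Acc 5: bank2 row3 -> MISS (open row3); precharges=2
Acc 6: bank1 row0 -> HIT
Acc 7: bank2 row4 -> MISS (open row4); precharges=3
Acc 8: bank1 row3 -> MISS (open row3); precharges=4
Acc 9: bank1 row2 -> MISS (open row2); precharges=5
Acc 10: bank2 row1 -> MISS (open row1); precharges=6
Acc 11: bank0 row0 -> MISS (open row0); precharges=7

Answer: M M M M M H M M M M M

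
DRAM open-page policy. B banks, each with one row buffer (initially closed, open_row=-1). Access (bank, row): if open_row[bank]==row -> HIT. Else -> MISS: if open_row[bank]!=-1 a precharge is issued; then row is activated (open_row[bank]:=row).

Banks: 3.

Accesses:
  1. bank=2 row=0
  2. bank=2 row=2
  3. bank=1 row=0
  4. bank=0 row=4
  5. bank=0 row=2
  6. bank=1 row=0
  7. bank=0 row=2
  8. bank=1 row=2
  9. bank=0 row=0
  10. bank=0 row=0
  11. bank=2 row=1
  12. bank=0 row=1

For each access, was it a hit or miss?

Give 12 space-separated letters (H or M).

Answer: M M M M M H H M M H M M

Derivation:
Acc 1: bank2 row0 -> MISS (open row0); precharges=0
Acc 2: bank2 row2 -> MISS (open row2); precharges=1
Acc 3: bank1 row0 -> MISS (open row0); precharges=1
Acc 4: bank0 row4 -> MISS (open row4); precharges=1
Acc 5: bank0 row2 -> MISS (open row2); precharges=2
Acc 6: bank1 row0 -> HIT
Acc 7: bank0 row2 -> HIT
Acc 8: bank1 row2 -> MISS (open row2); precharges=3
Acc 9: bank0 row0 -> MISS (open row0); precharges=4
Acc 10: bank0 row0 -> HIT
Acc 11: bank2 row1 -> MISS (open row1); precharges=5
Acc 12: bank0 row1 -> MISS (open row1); precharges=6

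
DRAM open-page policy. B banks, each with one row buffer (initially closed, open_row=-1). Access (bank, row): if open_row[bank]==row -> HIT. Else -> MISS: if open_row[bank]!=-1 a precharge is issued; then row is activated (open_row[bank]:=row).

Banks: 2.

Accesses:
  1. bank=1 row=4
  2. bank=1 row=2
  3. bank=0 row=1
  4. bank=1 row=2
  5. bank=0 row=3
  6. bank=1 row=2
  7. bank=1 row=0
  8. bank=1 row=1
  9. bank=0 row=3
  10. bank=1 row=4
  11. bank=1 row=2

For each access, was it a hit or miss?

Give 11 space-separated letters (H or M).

Acc 1: bank1 row4 -> MISS (open row4); precharges=0
Acc 2: bank1 row2 -> MISS (open row2); precharges=1
Acc 3: bank0 row1 -> MISS (open row1); precharges=1
Acc 4: bank1 row2 -> HIT
Acc 5: bank0 row3 -> MISS (open row3); precharges=2
Acc 6: bank1 row2 -> HIT
Acc 7: bank1 row0 -> MISS (open row0); precharges=3
Acc 8: bank1 row1 -> MISS (open row1); precharges=4
Acc 9: bank0 row3 -> HIT
Acc 10: bank1 row4 -> MISS (open row4); precharges=5
Acc 11: bank1 row2 -> MISS (open row2); precharges=6

Answer: M M M H M H M M H M M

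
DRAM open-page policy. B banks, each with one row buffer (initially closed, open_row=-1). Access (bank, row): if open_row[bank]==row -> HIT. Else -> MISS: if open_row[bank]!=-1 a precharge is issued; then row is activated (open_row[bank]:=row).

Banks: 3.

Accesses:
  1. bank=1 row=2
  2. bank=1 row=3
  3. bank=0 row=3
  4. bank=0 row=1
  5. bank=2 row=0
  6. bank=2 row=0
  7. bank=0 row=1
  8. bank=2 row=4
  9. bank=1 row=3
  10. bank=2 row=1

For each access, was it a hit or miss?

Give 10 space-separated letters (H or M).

Answer: M M M M M H H M H M

Derivation:
Acc 1: bank1 row2 -> MISS (open row2); precharges=0
Acc 2: bank1 row3 -> MISS (open row3); precharges=1
Acc 3: bank0 row3 -> MISS (open row3); precharges=1
Acc 4: bank0 row1 -> MISS (open row1); precharges=2
Acc 5: bank2 row0 -> MISS (open row0); precharges=2
Acc 6: bank2 row0 -> HIT
Acc 7: bank0 row1 -> HIT
Acc 8: bank2 row4 -> MISS (open row4); precharges=3
Acc 9: bank1 row3 -> HIT
Acc 10: bank2 row1 -> MISS (open row1); precharges=4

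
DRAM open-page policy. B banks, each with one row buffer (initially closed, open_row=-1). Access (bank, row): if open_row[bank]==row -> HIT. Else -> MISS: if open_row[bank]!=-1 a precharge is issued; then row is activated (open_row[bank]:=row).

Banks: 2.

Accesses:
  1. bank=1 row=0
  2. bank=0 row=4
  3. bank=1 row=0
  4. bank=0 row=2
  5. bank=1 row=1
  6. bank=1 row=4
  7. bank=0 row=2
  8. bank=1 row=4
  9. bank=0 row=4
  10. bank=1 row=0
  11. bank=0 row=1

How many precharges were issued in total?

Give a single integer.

Acc 1: bank1 row0 -> MISS (open row0); precharges=0
Acc 2: bank0 row4 -> MISS (open row4); precharges=0
Acc 3: bank1 row0 -> HIT
Acc 4: bank0 row2 -> MISS (open row2); precharges=1
Acc 5: bank1 row1 -> MISS (open row1); precharges=2
Acc 6: bank1 row4 -> MISS (open row4); precharges=3
Acc 7: bank0 row2 -> HIT
Acc 8: bank1 row4 -> HIT
Acc 9: bank0 row4 -> MISS (open row4); precharges=4
Acc 10: bank1 row0 -> MISS (open row0); precharges=5
Acc 11: bank0 row1 -> MISS (open row1); precharges=6

Answer: 6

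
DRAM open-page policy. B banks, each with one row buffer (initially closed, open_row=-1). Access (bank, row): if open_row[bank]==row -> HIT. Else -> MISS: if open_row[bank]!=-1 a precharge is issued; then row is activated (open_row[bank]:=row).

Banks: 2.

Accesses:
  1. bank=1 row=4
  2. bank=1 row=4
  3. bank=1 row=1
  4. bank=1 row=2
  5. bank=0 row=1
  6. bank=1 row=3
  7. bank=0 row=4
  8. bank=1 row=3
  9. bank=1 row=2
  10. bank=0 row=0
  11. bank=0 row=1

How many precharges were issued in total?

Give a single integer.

Answer: 7

Derivation:
Acc 1: bank1 row4 -> MISS (open row4); precharges=0
Acc 2: bank1 row4 -> HIT
Acc 3: bank1 row1 -> MISS (open row1); precharges=1
Acc 4: bank1 row2 -> MISS (open row2); precharges=2
Acc 5: bank0 row1 -> MISS (open row1); precharges=2
Acc 6: bank1 row3 -> MISS (open row3); precharges=3
Acc 7: bank0 row4 -> MISS (open row4); precharges=4
Acc 8: bank1 row3 -> HIT
Acc 9: bank1 row2 -> MISS (open row2); precharges=5
Acc 10: bank0 row0 -> MISS (open row0); precharges=6
Acc 11: bank0 row1 -> MISS (open row1); precharges=7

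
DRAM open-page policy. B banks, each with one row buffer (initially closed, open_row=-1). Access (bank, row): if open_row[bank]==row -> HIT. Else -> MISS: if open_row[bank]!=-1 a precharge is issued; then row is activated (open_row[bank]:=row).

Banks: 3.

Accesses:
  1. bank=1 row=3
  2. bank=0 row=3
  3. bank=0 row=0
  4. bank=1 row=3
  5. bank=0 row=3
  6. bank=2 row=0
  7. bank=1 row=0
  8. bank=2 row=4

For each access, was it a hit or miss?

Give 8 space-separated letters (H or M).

Answer: M M M H M M M M

Derivation:
Acc 1: bank1 row3 -> MISS (open row3); precharges=0
Acc 2: bank0 row3 -> MISS (open row3); precharges=0
Acc 3: bank0 row0 -> MISS (open row0); precharges=1
Acc 4: bank1 row3 -> HIT
Acc 5: bank0 row3 -> MISS (open row3); precharges=2
Acc 6: bank2 row0 -> MISS (open row0); precharges=2
Acc 7: bank1 row0 -> MISS (open row0); precharges=3
Acc 8: bank2 row4 -> MISS (open row4); precharges=4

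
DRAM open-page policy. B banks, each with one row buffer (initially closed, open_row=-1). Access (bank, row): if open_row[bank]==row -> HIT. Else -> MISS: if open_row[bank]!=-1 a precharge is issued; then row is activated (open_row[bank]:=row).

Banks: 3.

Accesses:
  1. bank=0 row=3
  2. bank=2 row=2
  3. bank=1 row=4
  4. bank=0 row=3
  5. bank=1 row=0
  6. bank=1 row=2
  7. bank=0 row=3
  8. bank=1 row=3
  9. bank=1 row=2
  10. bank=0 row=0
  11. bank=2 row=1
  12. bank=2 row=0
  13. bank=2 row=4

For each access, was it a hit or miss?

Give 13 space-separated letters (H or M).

Acc 1: bank0 row3 -> MISS (open row3); precharges=0
Acc 2: bank2 row2 -> MISS (open row2); precharges=0
Acc 3: bank1 row4 -> MISS (open row4); precharges=0
Acc 4: bank0 row3 -> HIT
Acc 5: bank1 row0 -> MISS (open row0); precharges=1
Acc 6: bank1 row2 -> MISS (open row2); precharges=2
Acc 7: bank0 row3 -> HIT
Acc 8: bank1 row3 -> MISS (open row3); precharges=3
Acc 9: bank1 row2 -> MISS (open row2); precharges=4
Acc 10: bank0 row0 -> MISS (open row0); precharges=5
Acc 11: bank2 row1 -> MISS (open row1); precharges=6
Acc 12: bank2 row0 -> MISS (open row0); precharges=7
Acc 13: bank2 row4 -> MISS (open row4); precharges=8

Answer: M M M H M M H M M M M M M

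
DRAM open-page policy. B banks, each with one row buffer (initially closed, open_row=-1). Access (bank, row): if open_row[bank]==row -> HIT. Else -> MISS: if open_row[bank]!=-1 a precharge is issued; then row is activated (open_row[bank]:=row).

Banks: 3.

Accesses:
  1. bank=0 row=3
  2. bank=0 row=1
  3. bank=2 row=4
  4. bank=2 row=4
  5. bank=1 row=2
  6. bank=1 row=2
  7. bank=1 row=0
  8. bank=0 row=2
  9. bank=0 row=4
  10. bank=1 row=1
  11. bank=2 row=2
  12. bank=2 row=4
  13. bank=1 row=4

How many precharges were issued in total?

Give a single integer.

Answer: 8

Derivation:
Acc 1: bank0 row3 -> MISS (open row3); precharges=0
Acc 2: bank0 row1 -> MISS (open row1); precharges=1
Acc 3: bank2 row4 -> MISS (open row4); precharges=1
Acc 4: bank2 row4 -> HIT
Acc 5: bank1 row2 -> MISS (open row2); precharges=1
Acc 6: bank1 row2 -> HIT
Acc 7: bank1 row0 -> MISS (open row0); precharges=2
Acc 8: bank0 row2 -> MISS (open row2); precharges=3
Acc 9: bank0 row4 -> MISS (open row4); precharges=4
Acc 10: bank1 row1 -> MISS (open row1); precharges=5
Acc 11: bank2 row2 -> MISS (open row2); precharges=6
Acc 12: bank2 row4 -> MISS (open row4); precharges=7
Acc 13: bank1 row4 -> MISS (open row4); precharges=8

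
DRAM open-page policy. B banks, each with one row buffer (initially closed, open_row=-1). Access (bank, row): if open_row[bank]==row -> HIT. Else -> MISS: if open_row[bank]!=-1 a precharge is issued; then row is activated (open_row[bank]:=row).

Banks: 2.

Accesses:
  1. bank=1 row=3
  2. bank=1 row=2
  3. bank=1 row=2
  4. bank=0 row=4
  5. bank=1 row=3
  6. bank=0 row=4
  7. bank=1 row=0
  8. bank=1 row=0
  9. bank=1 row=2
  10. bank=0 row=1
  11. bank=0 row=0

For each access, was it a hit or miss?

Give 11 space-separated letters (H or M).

Acc 1: bank1 row3 -> MISS (open row3); precharges=0
Acc 2: bank1 row2 -> MISS (open row2); precharges=1
Acc 3: bank1 row2 -> HIT
Acc 4: bank0 row4 -> MISS (open row4); precharges=1
Acc 5: bank1 row3 -> MISS (open row3); precharges=2
Acc 6: bank0 row4 -> HIT
Acc 7: bank1 row0 -> MISS (open row0); precharges=3
Acc 8: bank1 row0 -> HIT
Acc 9: bank1 row2 -> MISS (open row2); precharges=4
Acc 10: bank0 row1 -> MISS (open row1); precharges=5
Acc 11: bank0 row0 -> MISS (open row0); precharges=6

Answer: M M H M M H M H M M M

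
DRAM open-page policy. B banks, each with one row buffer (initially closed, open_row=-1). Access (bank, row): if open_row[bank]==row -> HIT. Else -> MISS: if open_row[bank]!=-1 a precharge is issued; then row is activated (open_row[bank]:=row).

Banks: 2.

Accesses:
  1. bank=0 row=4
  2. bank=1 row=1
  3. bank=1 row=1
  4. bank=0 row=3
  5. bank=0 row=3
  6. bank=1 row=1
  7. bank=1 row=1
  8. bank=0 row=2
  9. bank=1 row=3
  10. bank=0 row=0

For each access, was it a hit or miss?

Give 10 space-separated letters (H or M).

Answer: M M H M H H H M M M

Derivation:
Acc 1: bank0 row4 -> MISS (open row4); precharges=0
Acc 2: bank1 row1 -> MISS (open row1); precharges=0
Acc 3: bank1 row1 -> HIT
Acc 4: bank0 row3 -> MISS (open row3); precharges=1
Acc 5: bank0 row3 -> HIT
Acc 6: bank1 row1 -> HIT
Acc 7: bank1 row1 -> HIT
Acc 8: bank0 row2 -> MISS (open row2); precharges=2
Acc 9: bank1 row3 -> MISS (open row3); precharges=3
Acc 10: bank0 row0 -> MISS (open row0); precharges=4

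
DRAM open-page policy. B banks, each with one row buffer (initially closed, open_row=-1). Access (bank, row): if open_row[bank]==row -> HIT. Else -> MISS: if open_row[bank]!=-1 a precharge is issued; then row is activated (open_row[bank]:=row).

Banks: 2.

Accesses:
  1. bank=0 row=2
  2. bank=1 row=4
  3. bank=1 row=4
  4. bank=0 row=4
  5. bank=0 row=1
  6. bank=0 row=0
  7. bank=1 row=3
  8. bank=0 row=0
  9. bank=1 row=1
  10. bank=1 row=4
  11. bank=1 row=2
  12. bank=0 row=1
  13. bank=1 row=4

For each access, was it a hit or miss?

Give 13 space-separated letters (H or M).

Answer: M M H M M M M H M M M M M

Derivation:
Acc 1: bank0 row2 -> MISS (open row2); precharges=0
Acc 2: bank1 row4 -> MISS (open row4); precharges=0
Acc 3: bank1 row4 -> HIT
Acc 4: bank0 row4 -> MISS (open row4); precharges=1
Acc 5: bank0 row1 -> MISS (open row1); precharges=2
Acc 6: bank0 row0 -> MISS (open row0); precharges=3
Acc 7: bank1 row3 -> MISS (open row3); precharges=4
Acc 8: bank0 row0 -> HIT
Acc 9: bank1 row1 -> MISS (open row1); precharges=5
Acc 10: bank1 row4 -> MISS (open row4); precharges=6
Acc 11: bank1 row2 -> MISS (open row2); precharges=7
Acc 12: bank0 row1 -> MISS (open row1); precharges=8
Acc 13: bank1 row4 -> MISS (open row4); precharges=9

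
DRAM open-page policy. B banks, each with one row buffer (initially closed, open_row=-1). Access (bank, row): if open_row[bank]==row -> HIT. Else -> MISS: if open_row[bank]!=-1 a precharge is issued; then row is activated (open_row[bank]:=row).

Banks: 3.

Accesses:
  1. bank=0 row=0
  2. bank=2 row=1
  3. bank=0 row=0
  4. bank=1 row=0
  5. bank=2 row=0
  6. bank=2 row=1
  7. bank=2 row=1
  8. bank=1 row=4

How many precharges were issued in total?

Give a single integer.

Answer: 3

Derivation:
Acc 1: bank0 row0 -> MISS (open row0); precharges=0
Acc 2: bank2 row1 -> MISS (open row1); precharges=0
Acc 3: bank0 row0 -> HIT
Acc 4: bank1 row0 -> MISS (open row0); precharges=0
Acc 5: bank2 row0 -> MISS (open row0); precharges=1
Acc 6: bank2 row1 -> MISS (open row1); precharges=2
Acc 7: bank2 row1 -> HIT
Acc 8: bank1 row4 -> MISS (open row4); precharges=3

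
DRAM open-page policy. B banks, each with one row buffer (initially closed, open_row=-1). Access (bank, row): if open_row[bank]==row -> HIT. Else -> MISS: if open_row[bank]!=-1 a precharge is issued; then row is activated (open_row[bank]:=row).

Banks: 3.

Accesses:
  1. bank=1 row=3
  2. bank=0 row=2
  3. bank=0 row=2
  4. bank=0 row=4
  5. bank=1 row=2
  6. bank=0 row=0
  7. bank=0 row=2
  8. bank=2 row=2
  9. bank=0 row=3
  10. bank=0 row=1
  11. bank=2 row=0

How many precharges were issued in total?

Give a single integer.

Answer: 7

Derivation:
Acc 1: bank1 row3 -> MISS (open row3); precharges=0
Acc 2: bank0 row2 -> MISS (open row2); precharges=0
Acc 3: bank0 row2 -> HIT
Acc 4: bank0 row4 -> MISS (open row4); precharges=1
Acc 5: bank1 row2 -> MISS (open row2); precharges=2
Acc 6: bank0 row0 -> MISS (open row0); precharges=3
Acc 7: bank0 row2 -> MISS (open row2); precharges=4
Acc 8: bank2 row2 -> MISS (open row2); precharges=4
Acc 9: bank0 row3 -> MISS (open row3); precharges=5
Acc 10: bank0 row1 -> MISS (open row1); precharges=6
Acc 11: bank2 row0 -> MISS (open row0); precharges=7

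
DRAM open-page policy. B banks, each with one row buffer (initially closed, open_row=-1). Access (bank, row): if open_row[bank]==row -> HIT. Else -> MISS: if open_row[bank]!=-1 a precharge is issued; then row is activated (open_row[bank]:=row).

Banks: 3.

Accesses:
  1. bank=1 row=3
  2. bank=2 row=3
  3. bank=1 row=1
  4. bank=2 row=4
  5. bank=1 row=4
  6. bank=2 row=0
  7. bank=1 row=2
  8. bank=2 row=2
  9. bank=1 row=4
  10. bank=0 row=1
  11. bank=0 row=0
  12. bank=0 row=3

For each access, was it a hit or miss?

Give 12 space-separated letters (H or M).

Acc 1: bank1 row3 -> MISS (open row3); precharges=0
Acc 2: bank2 row3 -> MISS (open row3); precharges=0
Acc 3: bank1 row1 -> MISS (open row1); precharges=1
Acc 4: bank2 row4 -> MISS (open row4); precharges=2
Acc 5: bank1 row4 -> MISS (open row4); precharges=3
Acc 6: bank2 row0 -> MISS (open row0); precharges=4
Acc 7: bank1 row2 -> MISS (open row2); precharges=5
Acc 8: bank2 row2 -> MISS (open row2); precharges=6
Acc 9: bank1 row4 -> MISS (open row4); precharges=7
Acc 10: bank0 row1 -> MISS (open row1); precharges=7
Acc 11: bank0 row0 -> MISS (open row0); precharges=8
Acc 12: bank0 row3 -> MISS (open row3); precharges=9

Answer: M M M M M M M M M M M M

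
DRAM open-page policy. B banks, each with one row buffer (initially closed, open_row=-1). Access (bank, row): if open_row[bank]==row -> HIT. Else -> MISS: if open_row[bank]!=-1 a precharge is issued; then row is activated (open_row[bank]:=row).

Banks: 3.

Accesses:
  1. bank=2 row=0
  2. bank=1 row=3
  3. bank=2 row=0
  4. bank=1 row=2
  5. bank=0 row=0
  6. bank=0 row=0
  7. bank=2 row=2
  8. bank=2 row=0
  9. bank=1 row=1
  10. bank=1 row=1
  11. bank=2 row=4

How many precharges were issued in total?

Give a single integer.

Acc 1: bank2 row0 -> MISS (open row0); precharges=0
Acc 2: bank1 row3 -> MISS (open row3); precharges=0
Acc 3: bank2 row0 -> HIT
Acc 4: bank1 row2 -> MISS (open row2); precharges=1
Acc 5: bank0 row0 -> MISS (open row0); precharges=1
Acc 6: bank0 row0 -> HIT
Acc 7: bank2 row2 -> MISS (open row2); precharges=2
Acc 8: bank2 row0 -> MISS (open row0); precharges=3
Acc 9: bank1 row1 -> MISS (open row1); precharges=4
Acc 10: bank1 row1 -> HIT
Acc 11: bank2 row4 -> MISS (open row4); precharges=5

Answer: 5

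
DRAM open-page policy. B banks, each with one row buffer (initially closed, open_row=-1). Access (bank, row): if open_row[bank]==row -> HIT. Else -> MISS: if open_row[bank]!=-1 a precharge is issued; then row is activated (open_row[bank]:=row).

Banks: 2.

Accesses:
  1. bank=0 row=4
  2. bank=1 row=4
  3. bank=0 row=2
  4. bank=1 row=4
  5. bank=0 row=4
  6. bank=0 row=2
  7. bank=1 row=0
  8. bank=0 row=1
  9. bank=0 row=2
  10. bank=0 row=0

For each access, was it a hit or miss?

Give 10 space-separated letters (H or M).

Acc 1: bank0 row4 -> MISS (open row4); precharges=0
Acc 2: bank1 row4 -> MISS (open row4); precharges=0
Acc 3: bank0 row2 -> MISS (open row2); precharges=1
Acc 4: bank1 row4 -> HIT
Acc 5: bank0 row4 -> MISS (open row4); precharges=2
Acc 6: bank0 row2 -> MISS (open row2); precharges=3
Acc 7: bank1 row0 -> MISS (open row0); precharges=4
Acc 8: bank0 row1 -> MISS (open row1); precharges=5
Acc 9: bank0 row2 -> MISS (open row2); precharges=6
Acc 10: bank0 row0 -> MISS (open row0); precharges=7

Answer: M M M H M M M M M M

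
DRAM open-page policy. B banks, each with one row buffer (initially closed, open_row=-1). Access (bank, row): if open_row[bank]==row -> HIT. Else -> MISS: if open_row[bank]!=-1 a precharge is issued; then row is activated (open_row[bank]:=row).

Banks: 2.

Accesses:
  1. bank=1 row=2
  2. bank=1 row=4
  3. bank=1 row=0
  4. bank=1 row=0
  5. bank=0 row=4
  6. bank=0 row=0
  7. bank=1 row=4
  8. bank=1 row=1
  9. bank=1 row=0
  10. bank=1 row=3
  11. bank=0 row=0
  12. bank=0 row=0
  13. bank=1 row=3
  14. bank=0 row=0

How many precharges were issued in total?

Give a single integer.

Acc 1: bank1 row2 -> MISS (open row2); precharges=0
Acc 2: bank1 row4 -> MISS (open row4); precharges=1
Acc 3: bank1 row0 -> MISS (open row0); precharges=2
Acc 4: bank1 row0 -> HIT
Acc 5: bank0 row4 -> MISS (open row4); precharges=2
Acc 6: bank0 row0 -> MISS (open row0); precharges=3
Acc 7: bank1 row4 -> MISS (open row4); precharges=4
Acc 8: bank1 row1 -> MISS (open row1); precharges=5
Acc 9: bank1 row0 -> MISS (open row0); precharges=6
Acc 10: bank1 row3 -> MISS (open row3); precharges=7
Acc 11: bank0 row0 -> HIT
Acc 12: bank0 row0 -> HIT
Acc 13: bank1 row3 -> HIT
Acc 14: bank0 row0 -> HIT

Answer: 7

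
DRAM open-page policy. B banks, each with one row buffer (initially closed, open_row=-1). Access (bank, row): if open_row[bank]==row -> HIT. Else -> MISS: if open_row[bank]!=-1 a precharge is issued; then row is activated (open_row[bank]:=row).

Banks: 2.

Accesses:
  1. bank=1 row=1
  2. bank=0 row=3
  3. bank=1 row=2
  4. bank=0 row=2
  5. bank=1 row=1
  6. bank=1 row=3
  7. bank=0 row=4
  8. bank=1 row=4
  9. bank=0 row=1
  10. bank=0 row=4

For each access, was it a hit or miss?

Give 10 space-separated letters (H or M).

Answer: M M M M M M M M M M

Derivation:
Acc 1: bank1 row1 -> MISS (open row1); precharges=0
Acc 2: bank0 row3 -> MISS (open row3); precharges=0
Acc 3: bank1 row2 -> MISS (open row2); precharges=1
Acc 4: bank0 row2 -> MISS (open row2); precharges=2
Acc 5: bank1 row1 -> MISS (open row1); precharges=3
Acc 6: bank1 row3 -> MISS (open row3); precharges=4
Acc 7: bank0 row4 -> MISS (open row4); precharges=5
Acc 8: bank1 row4 -> MISS (open row4); precharges=6
Acc 9: bank0 row1 -> MISS (open row1); precharges=7
Acc 10: bank0 row4 -> MISS (open row4); precharges=8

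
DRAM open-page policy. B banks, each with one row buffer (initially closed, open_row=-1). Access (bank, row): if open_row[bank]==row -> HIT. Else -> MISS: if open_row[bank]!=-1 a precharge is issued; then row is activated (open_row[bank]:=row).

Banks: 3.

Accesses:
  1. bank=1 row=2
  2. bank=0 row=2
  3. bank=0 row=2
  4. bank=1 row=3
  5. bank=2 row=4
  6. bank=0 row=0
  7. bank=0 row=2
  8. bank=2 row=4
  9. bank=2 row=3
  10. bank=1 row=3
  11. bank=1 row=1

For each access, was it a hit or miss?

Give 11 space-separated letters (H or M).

Answer: M M H M M M M H M H M

Derivation:
Acc 1: bank1 row2 -> MISS (open row2); precharges=0
Acc 2: bank0 row2 -> MISS (open row2); precharges=0
Acc 3: bank0 row2 -> HIT
Acc 4: bank1 row3 -> MISS (open row3); precharges=1
Acc 5: bank2 row4 -> MISS (open row4); precharges=1
Acc 6: bank0 row0 -> MISS (open row0); precharges=2
Acc 7: bank0 row2 -> MISS (open row2); precharges=3
Acc 8: bank2 row4 -> HIT
Acc 9: bank2 row3 -> MISS (open row3); precharges=4
Acc 10: bank1 row3 -> HIT
Acc 11: bank1 row1 -> MISS (open row1); precharges=5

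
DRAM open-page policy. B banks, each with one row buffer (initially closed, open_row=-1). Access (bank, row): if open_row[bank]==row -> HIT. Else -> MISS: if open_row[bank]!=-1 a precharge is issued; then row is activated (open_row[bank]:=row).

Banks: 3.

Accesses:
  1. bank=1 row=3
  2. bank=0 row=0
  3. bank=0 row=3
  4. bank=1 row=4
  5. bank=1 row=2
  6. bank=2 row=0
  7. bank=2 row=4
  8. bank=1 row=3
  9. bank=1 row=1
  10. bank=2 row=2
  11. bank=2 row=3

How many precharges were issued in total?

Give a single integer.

Acc 1: bank1 row3 -> MISS (open row3); precharges=0
Acc 2: bank0 row0 -> MISS (open row0); precharges=0
Acc 3: bank0 row3 -> MISS (open row3); precharges=1
Acc 4: bank1 row4 -> MISS (open row4); precharges=2
Acc 5: bank1 row2 -> MISS (open row2); precharges=3
Acc 6: bank2 row0 -> MISS (open row0); precharges=3
Acc 7: bank2 row4 -> MISS (open row4); precharges=4
Acc 8: bank1 row3 -> MISS (open row3); precharges=5
Acc 9: bank1 row1 -> MISS (open row1); precharges=6
Acc 10: bank2 row2 -> MISS (open row2); precharges=7
Acc 11: bank2 row3 -> MISS (open row3); precharges=8

Answer: 8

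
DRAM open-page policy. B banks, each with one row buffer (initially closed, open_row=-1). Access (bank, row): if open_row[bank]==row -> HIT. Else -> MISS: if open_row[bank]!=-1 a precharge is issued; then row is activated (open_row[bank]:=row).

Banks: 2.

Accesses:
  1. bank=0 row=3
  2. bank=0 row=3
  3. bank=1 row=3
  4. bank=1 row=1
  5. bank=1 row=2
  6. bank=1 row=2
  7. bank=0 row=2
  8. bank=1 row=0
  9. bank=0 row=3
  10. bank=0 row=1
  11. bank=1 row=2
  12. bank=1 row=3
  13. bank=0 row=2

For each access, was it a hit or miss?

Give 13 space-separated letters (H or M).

Answer: M H M M M H M M M M M M M

Derivation:
Acc 1: bank0 row3 -> MISS (open row3); precharges=0
Acc 2: bank0 row3 -> HIT
Acc 3: bank1 row3 -> MISS (open row3); precharges=0
Acc 4: bank1 row1 -> MISS (open row1); precharges=1
Acc 5: bank1 row2 -> MISS (open row2); precharges=2
Acc 6: bank1 row2 -> HIT
Acc 7: bank0 row2 -> MISS (open row2); precharges=3
Acc 8: bank1 row0 -> MISS (open row0); precharges=4
Acc 9: bank0 row3 -> MISS (open row3); precharges=5
Acc 10: bank0 row1 -> MISS (open row1); precharges=6
Acc 11: bank1 row2 -> MISS (open row2); precharges=7
Acc 12: bank1 row3 -> MISS (open row3); precharges=8
Acc 13: bank0 row2 -> MISS (open row2); precharges=9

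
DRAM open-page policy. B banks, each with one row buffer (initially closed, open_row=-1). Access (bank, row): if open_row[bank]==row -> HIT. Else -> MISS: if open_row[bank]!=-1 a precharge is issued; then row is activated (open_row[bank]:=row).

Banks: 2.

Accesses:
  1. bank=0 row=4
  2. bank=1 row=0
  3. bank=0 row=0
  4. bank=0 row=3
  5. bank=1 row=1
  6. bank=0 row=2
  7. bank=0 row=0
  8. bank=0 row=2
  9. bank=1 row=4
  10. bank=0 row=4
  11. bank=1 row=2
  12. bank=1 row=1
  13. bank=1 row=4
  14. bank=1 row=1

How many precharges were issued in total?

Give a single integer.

Acc 1: bank0 row4 -> MISS (open row4); precharges=0
Acc 2: bank1 row0 -> MISS (open row0); precharges=0
Acc 3: bank0 row0 -> MISS (open row0); precharges=1
Acc 4: bank0 row3 -> MISS (open row3); precharges=2
Acc 5: bank1 row1 -> MISS (open row1); precharges=3
Acc 6: bank0 row2 -> MISS (open row2); precharges=4
Acc 7: bank0 row0 -> MISS (open row0); precharges=5
Acc 8: bank0 row2 -> MISS (open row2); precharges=6
Acc 9: bank1 row4 -> MISS (open row4); precharges=7
Acc 10: bank0 row4 -> MISS (open row4); precharges=8
Acc 11: bank1 row2 -> MISS (open row2); precharges=9
Acc 12: bank1 row1 -> MISS (open row1); precharges=10
Acc 13: bank1 row4 -> MISS (open row4); precharges=11
Acc 14: bank1 row1 -> MISS (open row1); precharges=12

Answer: 12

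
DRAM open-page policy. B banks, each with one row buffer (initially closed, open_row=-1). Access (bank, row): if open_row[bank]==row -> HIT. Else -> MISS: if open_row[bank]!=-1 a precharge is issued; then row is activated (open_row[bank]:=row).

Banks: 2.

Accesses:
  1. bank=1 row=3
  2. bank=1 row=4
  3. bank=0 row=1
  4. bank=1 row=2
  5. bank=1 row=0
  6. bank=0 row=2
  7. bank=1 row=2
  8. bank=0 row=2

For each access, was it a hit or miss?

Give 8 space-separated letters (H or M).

Answer: M M M M M M M H

Derivation:
Acc 1: bank1 row3 -> MISS (open row3); precharges=0
Acc 2: bank1 row4 -> MISS (open row4); precharges=1
Acc 3: bank0 row1 -> MISS (open row1); precharges=1
Acc 4: bank1 row2 -> MISS (open row2); precharges=2
Acc 5: bank1 row0 -> MISS (open row0); precharges=3
Acc 6: bank0 row2 -> MISS (open row2); precharges=4
Acc 7: bank1 row2 -> MISS (open row2); precharges=5
Acc 8: bank0 row2 -> HIT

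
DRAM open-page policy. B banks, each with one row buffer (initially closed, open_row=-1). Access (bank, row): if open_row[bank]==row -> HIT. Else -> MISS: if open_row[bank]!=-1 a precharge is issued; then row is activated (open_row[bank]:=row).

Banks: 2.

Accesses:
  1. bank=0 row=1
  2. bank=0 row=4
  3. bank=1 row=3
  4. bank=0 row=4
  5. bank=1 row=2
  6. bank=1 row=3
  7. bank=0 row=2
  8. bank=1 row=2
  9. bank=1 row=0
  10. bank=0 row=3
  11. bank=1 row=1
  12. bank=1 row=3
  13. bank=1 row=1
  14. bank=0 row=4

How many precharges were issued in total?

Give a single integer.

Answer: 11

Derivation:
Acc 1: bank0 row1 -> MISS (open row1); precharges=0
Acc 2: bank0 row4 -> MISS (open row4); precharges=1
Acc 3: bank1 row3 -> MISS (open row3); precharges=1
Acc 4: bank0 row4 -> HIT
Acc 5: bank1 row2 -> MISS (open row2); precharges=2
Acc 6: bank1 row3 -> MISS (open row3); precharges=3
Acc 7: bank0 row2 -> MISS (open row2); precharges=4
Acc 8: bank1 row2 -> MISS (open row2); precharges=5
Acc 9: bank1 row0 -> MISS (open row0); precharges=6
Acc 10: bank0 row3 -> MISS (open row3); precharges=7
Acc 11: bank1 row1 -> MISS (open row1); precharges=8
Acc 12: bank1 row3 -> MISS (open row3); precharges=9
Acc 13: bank1 row1 -> MISS (open row1); precharges=10
Acc 14: bank0 row4 -> MISS (open row4); precharges=11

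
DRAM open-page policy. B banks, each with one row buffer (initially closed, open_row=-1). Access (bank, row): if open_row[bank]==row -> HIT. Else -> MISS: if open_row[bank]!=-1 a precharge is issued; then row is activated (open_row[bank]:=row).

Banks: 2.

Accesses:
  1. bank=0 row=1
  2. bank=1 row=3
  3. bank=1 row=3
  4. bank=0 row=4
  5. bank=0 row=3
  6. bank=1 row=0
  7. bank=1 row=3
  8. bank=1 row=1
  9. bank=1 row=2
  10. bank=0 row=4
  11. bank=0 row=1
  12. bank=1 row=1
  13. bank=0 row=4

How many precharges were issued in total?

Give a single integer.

Acc 1: bank0 row1 -> MISS (open row1); precharges=0
Acc 2: bank1 row3 -> MISS (open row3); precharges=0
Acc 3: bank1 row3 -> HIT
Acc 4: bank0 row4 -> MISS (open row4); precharges=1
Acc 5: bank0 row3 -> MISS (open row3); precharges=2
Acc 6: bank1 row0 -> MISS (open row0); precharges=3
Acc 7: bank1 row3 -> MISS (open row3); precharges=4
Acc 8: bank1 row1 -> MISS (open row1); precharges=5
Acc 9: bank1 row2 -> MISS (open row2); precharges=6
Acc 10: bank0 row4 -> MISS (open row4); precharges=7
Acc 11: bank0 row1 -> MISS (open row1); precharges=8
Acc 12: bank1 row1 -> MISS (open row1); precharges=9
Acc 13: bank0 row4 -> MISS (open row4); precharges=10

Answer: 10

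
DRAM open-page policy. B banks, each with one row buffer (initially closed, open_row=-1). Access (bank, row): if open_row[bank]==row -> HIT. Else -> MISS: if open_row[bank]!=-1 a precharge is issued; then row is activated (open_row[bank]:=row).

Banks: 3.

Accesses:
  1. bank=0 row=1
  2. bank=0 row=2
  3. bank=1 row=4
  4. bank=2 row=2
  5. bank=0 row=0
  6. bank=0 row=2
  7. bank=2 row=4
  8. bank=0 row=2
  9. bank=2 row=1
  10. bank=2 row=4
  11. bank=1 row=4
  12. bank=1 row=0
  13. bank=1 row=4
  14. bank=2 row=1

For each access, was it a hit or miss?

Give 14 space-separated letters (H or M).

Acc 1: bank0 row1 -> MISS (open row1); precharges=0
Acc 2: bank0 row2 -> MISS (open row2); precharges=1
Acc 3: bank1 row4 -> MISS (open row4); precharges=1
Acc 4: bank2 row2 -> MISS (open row2); precharges=1
Acc 5: bank0 row0 -> MISS (open row0); precharges=2
Acc 6: bank0 row2 -> MISS (open row2); precharges=3
Acc 7: bank2 row4 -> MISS (open row4); precharges=4
Acc 8: bank0 row2 -> HIT
Acc 9: bank2 row1 -> MISS (open row1); precharges=5
Acc 10: bank2 row4 -> MISS (open row4); precharges=6
Acc 11: bank1 row4 -> HIT
Acc 12: bank1 row0 -> MISS (open row0); precharges=7
Acc 13: bank1 row4 -> MISS (open row4); precharges=8
Acc 14: bank2 row1 -> MISS (open row1); precharges=9

Answer: M M M M M M M H M M H M M M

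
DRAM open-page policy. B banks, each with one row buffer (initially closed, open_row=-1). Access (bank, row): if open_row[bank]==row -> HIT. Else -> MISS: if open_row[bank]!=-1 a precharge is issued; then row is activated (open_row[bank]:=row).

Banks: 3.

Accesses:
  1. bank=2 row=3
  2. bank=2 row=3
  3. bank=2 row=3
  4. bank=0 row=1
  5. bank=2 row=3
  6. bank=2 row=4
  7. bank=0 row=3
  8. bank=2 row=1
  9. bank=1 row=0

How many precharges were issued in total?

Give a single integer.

Answer: 3

Derivation:
Acc 1: bank2 row3 -> MISS (open row3); precharges=0
Acc 2: bank2 row3 -> HIT
Acc 3: bank2 row3 -> HIT
Acc 4: bank0 row1 -> MISS (open row1); precharges=0
Acc 5: bank2 row3 -> HIT
Acc 6: bank2 row4 -> MISS (open row4); precharges=1
Acc 7: bank0 row3 -> MISS (open row3); precharges=2
Acc 8: bank2 row1 -> MISS (open row1); precharges=3
Acc 9: bank1 row0 -> MISS (open row0); precharges=3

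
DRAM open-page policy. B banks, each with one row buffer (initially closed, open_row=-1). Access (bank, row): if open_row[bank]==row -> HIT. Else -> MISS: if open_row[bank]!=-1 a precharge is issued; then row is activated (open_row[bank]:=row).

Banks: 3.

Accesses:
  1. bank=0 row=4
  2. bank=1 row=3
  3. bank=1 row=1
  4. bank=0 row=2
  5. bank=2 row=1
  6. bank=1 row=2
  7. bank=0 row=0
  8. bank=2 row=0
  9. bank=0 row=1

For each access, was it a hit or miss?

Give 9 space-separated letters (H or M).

Answer: M M M M M M M M M

Derivation:
Acc 1: bank0 row4 -> MISS (open row4); precharges=0
Acc 2: bank1 row3 -> MISS (open row3); precharges=0
Acc 3: bank1 row1 -> MISS (open row1); precharges=1
Acc 4: bank0 row2 -> MISS (open row2); precharges=2
Acc 5: bank2 row1 -> MISS (open row1); precharges=2
Acc 6: bank1 row2 -> MISS (open row2); precharges=3
Acc 7: bank0 row0 -> MISS (open row0); precharges=4
Acc 8: bank2 row0 -> MISS (open row0); precharges=5
Acc 9: bank0 row1 -> MISS (open row1); precharges=6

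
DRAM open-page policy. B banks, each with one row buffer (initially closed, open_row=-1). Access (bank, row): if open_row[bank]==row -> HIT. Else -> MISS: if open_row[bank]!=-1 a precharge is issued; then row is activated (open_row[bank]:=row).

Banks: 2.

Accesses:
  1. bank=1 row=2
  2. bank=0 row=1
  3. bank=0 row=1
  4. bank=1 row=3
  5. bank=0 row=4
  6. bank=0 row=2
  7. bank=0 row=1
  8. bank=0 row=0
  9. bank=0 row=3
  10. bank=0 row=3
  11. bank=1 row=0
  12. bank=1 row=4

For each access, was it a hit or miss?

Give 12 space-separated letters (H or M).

Acc 1: bank1 row2 -> MISS (open row2); precharges=0
Acc 2: bank0 row1 -> MISS (open row1); precharges=0
Acc 3: bank0 row1 -> HIT
Acc 4: bank1 row3 -> MISS (open row3); precharges=1
Acc 5: bank0 row4 -> MISS (open row4); precharges=2
Acc 6: bank0 row2 -> MISS (open row2); precharges=3
Acc 7: bank0 row1 -> MISS (open row1); precharges=4
Acc 8: bank0 row0 -> MISS (open row0); precharges=5
Acc 9: bank0 row3 -> MISS (open row3); precharges=6
Acc 10: bank0 row3 -> HIT
Acc 11: bank1 row0 -> MISS (open row0); precharges=7
Acc 12: bank1 row4 -> MISS (open row4); precharges=8

Answer: M M H M M M M M M H M M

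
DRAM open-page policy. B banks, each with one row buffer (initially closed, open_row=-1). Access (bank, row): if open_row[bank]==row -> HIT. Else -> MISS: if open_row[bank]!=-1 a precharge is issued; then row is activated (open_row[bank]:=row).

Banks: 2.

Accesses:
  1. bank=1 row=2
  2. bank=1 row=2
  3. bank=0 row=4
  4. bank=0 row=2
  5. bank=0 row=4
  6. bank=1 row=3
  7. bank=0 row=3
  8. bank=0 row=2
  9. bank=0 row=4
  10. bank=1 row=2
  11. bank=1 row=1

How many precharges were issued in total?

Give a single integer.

Answer: 8

Derivation:
Acc 1: bank1 row2 -> MISS (open row2); precharges=0
Acc 2: bank1 row2 -> HIT
Acc 3: bank0 row4 -> MISS (open row4); precharges=0
Acc 4: bank0 row2 -> MISS (open row2); precharges=1
Acc 5: bank0 row4 -> MISS (open row4); precharges=2
Acc 6: bank1 row3 -> MISS (open row3); precharges=3
Acc 7: bank0 row3 -> MISS (open row3); precharges=4
Acc 8: bank0 row2 -> MISS (open row2); precharges=5
Acc 9: bank0 row4 -> MISS (open row4); precharges=6
Acc 10: bank1 row2 -> MISS (open row2); precharges=7
Acc 11: bank1 row1 -> MISS (open row1); precharges=8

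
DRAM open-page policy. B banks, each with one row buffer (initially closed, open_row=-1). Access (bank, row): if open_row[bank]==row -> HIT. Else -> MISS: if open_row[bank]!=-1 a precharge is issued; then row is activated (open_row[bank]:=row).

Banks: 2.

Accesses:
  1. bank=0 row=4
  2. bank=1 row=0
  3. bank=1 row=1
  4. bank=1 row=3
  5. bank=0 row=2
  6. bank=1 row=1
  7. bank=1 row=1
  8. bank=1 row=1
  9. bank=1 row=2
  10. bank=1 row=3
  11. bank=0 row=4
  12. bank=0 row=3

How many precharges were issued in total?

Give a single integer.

Acc 1: bank0 row4 -> MISS (open row4); precharges=0
Acc 2: bank1 row0 -> MISS (open row0); precharges=0
Acc 3: bank1 row1 -> MISS (open row1); precharges=1
Acc 4: bank1 row3 -> MISS (open row3); precharges=2
Acc 5: bank0 row2 -> MISS (open row2); precharges=3
Acc 6: bank1 row1 -> MISS (open row1); precharges=4
Acc 7: bank1 row1 -> HIT
Acc 8: bank1 row1 -> HIT
Acc 9: bank1 row2 -> MISS (open row2); precharges=5
Acc 10: bank1 row3 -> MISS (open row3); precharges=6
Acc 11: bank0 row4 -> MISS (open row4); precharges=7
Acc 12: bank0 row3 -> MISS (open row3); precharges=8

Answer: 8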